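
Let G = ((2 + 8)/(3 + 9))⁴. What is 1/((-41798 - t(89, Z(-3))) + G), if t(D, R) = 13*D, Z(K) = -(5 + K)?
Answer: -1296/55669055 ≈ -2.3280e-5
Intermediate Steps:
Z(K) = -5 - K
G = 625/1296 (G = (10/12)⁴ = (10*(1/12))⁴ = (⅚)⁴ = 625/1296 ≈ 0.48225)
1/((-41798 - t(89, Z(-3))) + G) = 1/((-41798 - 13*89) + 625/1296) = 1/((-41798 - 1*1157) + 625/1296) = 1/((-41798 - 1157) + 625/1296) = 1/(-42955 + 625/1296) = 1/(-55669055/1296) = -1296/55669055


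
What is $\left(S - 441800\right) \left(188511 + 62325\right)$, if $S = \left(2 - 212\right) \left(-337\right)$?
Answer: $-93067681080$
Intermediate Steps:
$S = 70770$ ($S = \left(-210\right) \left(-337\right) = 70770$)
$\left(S - 441800\right) \left(188511 + 62325\right) = \left(70770 - 441800\right) \left(188511 + 62325\right) = \left(-371030\right) 250836 = -93067681080$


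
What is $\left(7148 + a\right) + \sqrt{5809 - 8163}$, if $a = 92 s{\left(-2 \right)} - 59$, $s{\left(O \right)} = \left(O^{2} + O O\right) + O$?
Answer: $7641 + i \sqrt{2354} \approx 7641.0 + 48.518 i$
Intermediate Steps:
$s{\left(O \right)} = O + 2 O^{2}$ ($s{\left(O \right)} = \left(O^{2} + O^{2}\right) + O = 2 O^{2} + O = O + 2 O^{2}$)
$a = 493$ ($a = 92 \left(- 2 \left(1 + 2 \left(-2\right)\right)\right) - 59 = 92 \left(- 2 \left(1 - 4\right)\right) - 59 = 92 \left(\left(-2\right) \left(-3\right)\right) - 59 = 92 \cdot 6 - 59 = 552 - 59 = 493$)
$\left(7148 + a\right) + \sqrt{5809 - 8163} = \left(7148 + 493\right) + \sqrt{5809 - 8163} = 7641 + \sqrt{-2354} = 7641 + i \sqrt{2354}$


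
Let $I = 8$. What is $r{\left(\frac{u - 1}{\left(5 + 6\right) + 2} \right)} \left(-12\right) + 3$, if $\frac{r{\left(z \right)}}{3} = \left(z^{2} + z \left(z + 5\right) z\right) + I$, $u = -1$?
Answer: $- \frac{637089}{2197} \approx -289.98$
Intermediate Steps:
$r{\left(z \right)} = 24 + 3 z^{2} + 3 z^{2} \left(5 + z\right)$ ($r{\left(z \right)} = 3 \left(\left(z^{2} + z \left(z + 5\right) z\right) + 8\right) = 3 \left(\left(z^{2} + z \left(5 + z\right) z\right) + 8\right) = 3 \left(\left(z^{2} + z^{2} \left(5 + z\right)\right) + 8\right) = 3 \left(8 + z^{2} + z^{2} \left(5 + z\right)\right) = 24 + 3 z^{2} + 3 z^{2} \left(5 + z\right)$)
$r{\left(\frac{u - 1}{\left(5 + 6\right) + 2} \right)} \left(-12\right) + 3 = \left(24 + 3 \left(\frac{-1 - 1}{\left(5 + 6\right) + 2}\right)^{3} + 18 \left(\frac{-1 - 1}{\left(5 + 6\right) + 2}\right)^{2}\right) \left(-12\right) + 3 = \left(24 + 3 \left(- \frac{2}{11 + 2}\right)^{3} + 18 \left(- \frac{2}{11 + 2}\right)^{2}\right) \left(-12\right) + 3 = \left(24 + 3 \left(- \frac{2}{13}\right)^{3} + 18 \left(- \frac{2}{13}\right)^{2}\right) \left(-12\right) + 3 = \left(24 + 3 \left(- \frac{8}{2197}\right) + 18 \cdot \frac{4}{169}\right) \left(-12\right) + 3 = \left(24 - \frac{24}{2197} + \frac{72}{169}\right) \left(-12\right) + 3 = \frac{53640}{2197} \left(-12\right) + 3 = - \frac{643680}{2197} + 3 = - \frac{637089}{2197}$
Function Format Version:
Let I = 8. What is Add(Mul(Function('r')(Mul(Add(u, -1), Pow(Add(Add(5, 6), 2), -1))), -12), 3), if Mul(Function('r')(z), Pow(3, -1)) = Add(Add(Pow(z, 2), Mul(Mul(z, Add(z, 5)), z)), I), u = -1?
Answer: Rational(-637089, 2197) ≈ -289.98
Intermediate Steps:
Function('r')(z) = Add(24, Mul(3, Pow(z, 2)), Mul(3, Pow(z, 2), Add(5, z))) (Function('r')(z) = Mul(3, Add(Add(Pow(z, 2), Mul(Mul(z, Add(z, 5)), z)), 8)) = Mul(3, Add(Add(Pow(z, 2), Mul(Mul(z, Add(5, z)), z)), 8)) = Mul(3, Add(Add(Pow(z, 2), Mul(Pow(z, 2), Add(5, z))), 8)) = Mul(3, Add(8, Pow(z, 2), Mul(Pow(z, 2), Add(5, z)))) = Add(24, Mul(3, Pow(z, 2)), Mul(3, Pow(z, 2), Add(5, z))))
Add(Mul(Function('r')(Mul(Add(u, -1), Pow(Add(Add(5, 6), 2), -1))), -12), 3) = Add(Mul(Add(24, Mul(3, Pow(Mul(Add(-1, -1), Pow(Add(Add(5, 6), 2), -1)), 3)), Mul(18, Pow(Mul(Add(-1, -1), Pow(Add(Add(5, 6), 2), -1)), 2))), -12), 3) = Add(Mul(Add(24, Mul(3, Pow(Mul(-2, Pow(Add(11, 2), -1)), 3)), Mul(18, Pow(Mul(-2, Pow(Add(11, 2), -1)), 2))), -12), 3) = Add(Mul(Add(24, Mul(3, Pow(Mul(-2, Pow(13, -1)), 3)), Mul(18, Pow(Mul(-2, Pow(13, -1)), 2))), -12), 3) = Add(Mul(Add(24, Mul(3, Pow(Mul(-2, Rational(1, 13)), 3)), Mul(18, Pow(Mul(-2, Rational(1, 13)), 2))), -12), 3) = Add(Mul(Add(24, Mul(3, Pow(Rational(-2, 13), 3)), Mul(18, Pow(Rational(-2, 13), 2))), -12), 3) = Add(Mul(Add(24, Mul(3, Rational(-8, 2197)), Mul(18, Rational(4, 169))), -12), 3) = Add(Mul(Add(24, Rational(-24, 2197), Rational(72, 169)), -12), 3) = Add(Mul(Rational(53640, 2197), -12), 3) = Add(Rational(-643680, 2197), 3) = Rational(-637089, 2197)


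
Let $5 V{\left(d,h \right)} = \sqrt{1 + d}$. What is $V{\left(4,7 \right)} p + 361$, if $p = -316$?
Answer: $361 - \frac{316 \sqrt{5}}{5} \approx 219.68$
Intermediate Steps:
$V{\left(d,h \right)} = \frac{\sqrt{1 + d}}{5}$
$V{\left(4,7 \right)} p + 361 = \frac{\sqrt{1 + 4}}{5} \left(-316\right) + 361 = \frac{\sqrt{5}}{5} \left(-316\right) + 361 = - \frac{316 \sqrt{5}}{5} + 361 = 361 - \frac{316 \sqrt{5}}{5}$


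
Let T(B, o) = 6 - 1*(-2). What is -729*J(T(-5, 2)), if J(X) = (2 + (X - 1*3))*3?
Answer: -15309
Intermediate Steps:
T(B, o) = 8 (T(B, o) = 6 + 2 = 8)
J(X) = -3 + 3*X (J(X) = (2 + (X - 3))*3 = (2 + (-3 + X))*3 = (-1 + X)*3 = -3 + 3*X)
-729*J(T(-5, 2)) = -729*(-3 + 3*8) = -729*(-3 + 24) = -729*21 = -15309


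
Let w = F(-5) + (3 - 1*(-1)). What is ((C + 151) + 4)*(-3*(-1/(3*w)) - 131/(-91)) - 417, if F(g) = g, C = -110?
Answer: -36147/91 ≈ -397.22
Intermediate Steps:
w = -1 (w = -5 + (3 - 1*(-1)) = -5 + (3 + 1) = -5 + 4 = -1)
((C + 151) + 4)*(-3*(-1/(3*w)) - 131/(-91)) - 417 = ((-110 + 151) + 4)*(-3/((-3*(-1))) - 131/(-91)) - 417 = (41 + 4)*(-3/3 - 131*(-1/91)) - 417 = 45*(-3*1/3 + 131/91) - 417 = 45*(-1 + 131/91) - 417 = 45*(40/91) - 417 = 1800/91 - 417 = -36147/91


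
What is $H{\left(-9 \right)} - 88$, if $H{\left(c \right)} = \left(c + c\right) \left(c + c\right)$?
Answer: $236$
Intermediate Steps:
$H{\left(c \right)} = 4 c^{2}$ ($H{\left(c \right)} = 2 c 2 c = 4 c^{2}$)
$H{\left(-9 \right)} - 88 = 4 \left(-9\right)^{2} - 88 = 4 \cdot 81 - 88 = 324 - 88 = 236$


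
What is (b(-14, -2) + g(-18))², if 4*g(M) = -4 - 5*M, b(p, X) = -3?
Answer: 1369/4 ≈ 342.25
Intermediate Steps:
g(M) = -1 - 5*M/4 (g(M) = (-4 - 5*M)/4 = -1 - 5*M/4)
(b(-14, -2) + g(-18))² = (-3 + (-1 - 5/4*(-18)))² = (-3 + (-1 + 45/2))² = (-3 + 43/2)² = (37/2)² = 1369/4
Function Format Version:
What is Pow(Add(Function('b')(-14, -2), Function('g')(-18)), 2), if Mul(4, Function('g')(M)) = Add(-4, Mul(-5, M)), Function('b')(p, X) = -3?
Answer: Rational(1369, 4) ≈ 342.25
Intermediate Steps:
Function('g')(M) = Add(-1, Mul(Rational(-5, 4), M)) (Function('g')(M) = Mul(Rational(1, 4), Add(-4, Mul(-5, M))) = Add(-1, Mul(Rational(-5, 4), M)))
Pow(Add(Function('b')(-14, -2), Function('g')(-18)), 2) = Pow(Add(-3, Add(-1, Mul(Rational(-5, 4), -18))), 2) = Pow(Add(-3, Add(-1, Rational(45, 2))), 2) = Pow(Add(-3, Rational(43, 2)), 2) = Pow(Rational(37, 2), 2) = Rational(1369, 4)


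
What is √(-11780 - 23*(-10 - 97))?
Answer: I*√9319 ≈ 96.535*I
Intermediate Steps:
√(-11780 - 23*(-10 - 97)) = √(-11780 - 23*(-107)) = √(-11780 + 2461) = √(-9319) = I*√9319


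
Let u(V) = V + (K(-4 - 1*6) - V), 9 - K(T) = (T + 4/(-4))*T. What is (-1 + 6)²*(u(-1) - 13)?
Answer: -2850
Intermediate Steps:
K(T) = 9 - T*(-1 + T) (K(T) = 9 - (T + 4/(-4))*T = 9 - (T + 4*(-¼))*T = 9 - (T - 1)*T = 9 - (-1 + T)*T = 9 - T*(-1 + T))
u(V) = -101 (u(V) = V + ((9 + (-4 - 1*6) - (-4 - 1*6)²) - V) = V + ((9 + (-4 - 6) - (-4 - 6)²) - V) = V + ((9 - 10 - 1*(-10)²) - V) = V + ((9 - 10 - 1*100) - V) = V + ((9 - 10 - 100) - V) = V + (-101 - V) = -101)
(-1 + 6)²*(u(-1) - 13) = (-1 + 6)²*(-101 - 13) = 5²*(-114) = 25*(-114) = -2850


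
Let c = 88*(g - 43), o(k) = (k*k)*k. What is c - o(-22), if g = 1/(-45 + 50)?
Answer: 34408/5 ≈ 6881.6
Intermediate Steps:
g = 1/5 ≈ 0.20000
o(k) = k**3 (o(k) = k**2*k = k**3)
c = -18832/5 (c = 88*(1/5 - 43) = 88*(-214/5) = -18832/5 ≈ -3766.4)
c - o(-22) = -18832/5 - 1*(-22)**3 = -18832/5 - 1*(-10648) = -18832/5 + 10648 = 34408/5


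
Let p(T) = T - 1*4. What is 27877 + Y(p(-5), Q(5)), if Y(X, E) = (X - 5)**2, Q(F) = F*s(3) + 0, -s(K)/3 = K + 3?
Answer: 28073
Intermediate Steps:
p(T) = -4 + T (p(T) = T - 4 = -4 + T)
s(K) = -9 - 3*K (s(K) = -3*(K + 3) = -3*(3 + K) = -9 - 3*K)
Q(F) = -18*F (Q(F) = F*(-9 - 3*3) + 0 = F*(-9 - 9) + 0 = F*(-18) + 0 = -18*F + 0 = -18*F)
Y(X, E) = (-5 + X)**2
27877 + Y(p(-5), Q(5)) = 27877 + (-5 + (-4 - 5))**2 = 27877 + (-5 - 9)**2 = 27877 + (-14)**2 = 27877 + 196 = 28073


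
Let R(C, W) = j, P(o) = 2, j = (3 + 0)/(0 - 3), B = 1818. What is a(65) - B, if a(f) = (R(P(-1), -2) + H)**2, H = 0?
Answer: -1817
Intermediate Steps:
j = -1 (j = 3/(-3) = 3*(-1/3) = -1)
R(C, W) = -1
a(f) = 1 (a(f) = (-1 + 0)**2 = (-1)**2 = 1)
a(65) - B = 1 - 1*1818 = 1 - 1818 = -1817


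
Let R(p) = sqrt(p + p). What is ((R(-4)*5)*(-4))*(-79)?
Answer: 3160*I*sqrt(2) ≈ 4468.9*I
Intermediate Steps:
R(p) = sqrt(2)*sqrt(p) (R(p) = sqrt(2*p) = sqrt(2)*sqrt(p))
((R(-4)*5)*(-4))*(-79) = (((sqrt(2)*sqrt(-4))*5)*(-4))*(-79) = (((sqrt(2)*(2*I))*5)*(-4))*(-79) = (((2*I*sqrt(2))*5)*(-4))*(-79) = ((10*I*sqrt(2))*(-4))*(-79) = -40*I*sqrt(2)*(-79) = 3160*I*sqrt(2)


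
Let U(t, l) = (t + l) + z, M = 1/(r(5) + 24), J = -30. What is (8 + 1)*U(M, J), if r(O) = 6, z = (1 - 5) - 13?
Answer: -4227/10 ≈ -422.70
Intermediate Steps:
z = -17 (z = -4 - 13 = -17)
M = 1/30 (M = 1/(6 + 24) = 1/30 ≈ 0.033333)
U(t, l) = -17 + l + t (U(t, l) = (t + l) - 17 = (l + t) - 17 = -17 + l + t)
(8 + 1)*U(M, J) = (8 + 1)*(-17 - 30 + 1/30) = 9*(-1409/30) = -4227/10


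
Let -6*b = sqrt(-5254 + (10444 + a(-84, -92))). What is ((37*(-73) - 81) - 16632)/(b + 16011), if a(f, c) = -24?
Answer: -621675108/512703955 - 19414*sqrt(574)/512703955 ≈ -1.2134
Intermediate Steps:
b = -sqrt(574)/2 (b = -sqrt(-5254 + (10444 - 24))/6 = -sqrt(-5254 + 10420)/6 = -sqrt(574)/2 ≈ -11.979)
((37*(-73) - 81) - 16632)/(b + 16011) = ((37*(-73) - 81) - 16632)/(-sqrt(574)/2 + 16011) = ((-2701 - 81) - 16632)/(16011 - sqrt(574)/2) = (-2782 - 16632)/(16011 - sqrt(574)/2) = -19414/(16011 - sqrt(574)/2)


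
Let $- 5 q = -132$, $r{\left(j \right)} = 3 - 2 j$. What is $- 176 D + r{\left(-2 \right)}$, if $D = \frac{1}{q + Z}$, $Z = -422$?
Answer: $\frac{7363}{989} \approx 7.4449$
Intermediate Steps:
$q = \frac{132}{5}$ ($q = \left(- \frac{1}{5}\right) \left(-132\right) = \frac{132}{5} \approx 26.4$)
$D = - \frac{5}{1978}$ ($D = \frac{1}{\frac{132}{5} - 422} = \frac{1}{- \frac{1978}{5}} = - \frac{5}{1978} \approx -0.0025278$)
$- 176 D + r{\left(-2 \right)} = \left(-176\right) \left(- \frac{5}{1978}\right) + \left(3 - -4\right) = \frac{440}{989} + \left(3 + 4\right) = \frac{440}{989} + 7 = \frac{7363}{989}$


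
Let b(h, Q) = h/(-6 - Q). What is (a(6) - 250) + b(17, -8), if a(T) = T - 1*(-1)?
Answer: -469/2 ≈ -234.50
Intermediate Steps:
a(T) = 1 + T (a(T) = T + 1 = 1 + T)
(a(6) - 250) + b(17, -8) = ((1 + 6) - 250) - 1*17/(6 - 8) = (7 - 250) - 1*17/(-2) = -243 - 1*17*(-1/2) = -243 + 17/2 = -469/2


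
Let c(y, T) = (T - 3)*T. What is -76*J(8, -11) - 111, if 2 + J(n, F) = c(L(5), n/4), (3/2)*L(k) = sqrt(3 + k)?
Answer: 193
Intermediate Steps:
L(k) = 2*sqrt(3 + k)/3
c(y, T) = T*(-3 + T) (c(y, T) = (-3 + T)*T = T*(-3 + T))
J(n, F) = -2 + n*(-3 + n/4)/4 (J(n, F) = -2 + (n/4)*(-3 + n/4) = -2 + n*(-3 + n/4)/4)
-76*J(8, -11) - 111 = -76*(-2 + (1/16)*8*(-12 + 8)) - 111 = -76*(-2 + (1/16)*8*(-4)) - 111 = -76*(-2 - 2) - 111 = -76*(-4) - 111 = 304 - 111 = 193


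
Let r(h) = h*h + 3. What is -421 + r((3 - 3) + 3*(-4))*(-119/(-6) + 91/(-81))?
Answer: 125785/54 ≈ 2329.4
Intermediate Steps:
r(h) = 3 + h**2 (r(h) = h**2 + 3 = 3 + h**2)
-421 + r((3 - 3) + 3*(-4))*(-119/(-6) + 91/(-81)) = -421 + (3 + ((3 - 3) + 3*(-4))**2)*(-119/(-6) + 91/(-81)) = -421 + (3 + (0 - 12)**2)*(-119*(-1/6) + 91*(-1/81)) = -421 + (3 + (-12)**2)*(119/6 - 91/81) = -421 + (3 + 144)*(3031/162) = -421 + 147*(3031/162) = -421 + 148519/54 = 125785/54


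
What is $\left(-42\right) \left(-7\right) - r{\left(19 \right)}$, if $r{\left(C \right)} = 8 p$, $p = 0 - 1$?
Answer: $302$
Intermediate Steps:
$p = -1$ ($p = 0 - 1 = -1$)
$r{\left(C \right)} = -8$ ($r{\left(C \right)} = 8 \left(-1\right) = -8$)
$\left(-42\right) \left(-7\right) - r{\left(19 \right)} = \left(-42\right) \left(-7\right) - -8 = 294 + 8 = 302$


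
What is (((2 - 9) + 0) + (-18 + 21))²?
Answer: 16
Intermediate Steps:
(((2 - 9) + 0) + (-18 + 21))² = ((-7 + 0) + 3)² = (-7 + 3)² = (-4)² = 16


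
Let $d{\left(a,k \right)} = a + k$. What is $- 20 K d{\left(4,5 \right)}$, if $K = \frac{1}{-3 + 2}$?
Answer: $180$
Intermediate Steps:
$K = -1$ ($K = \frac{1}{-1} = -1$)
$- 20 K d{\left(4,5 \right)} = \left(-20\right) \left(-1\right) \left(4 + 5\right) = 20 \cdot 9 = 180$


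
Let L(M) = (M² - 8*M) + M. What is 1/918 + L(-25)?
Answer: 734401/918 ≈ 800.00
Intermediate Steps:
L(M) = M² - 7*M
1/918 + L(-25) = 1/918 - 25*(-7 - 25) = 1/918 - 25*(-32) = 1/918 + 800 = 734401/918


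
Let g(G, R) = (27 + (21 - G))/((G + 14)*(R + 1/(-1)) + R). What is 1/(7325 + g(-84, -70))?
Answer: 1225/8973158 ≈ 0.00013652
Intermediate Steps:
g(G, R) = (48 - G)/(R + (-1 + R)*(14 + G)) (g(G, R) = (48 - G)/((14 + G)*(R - 1) + R) = (48 - G)/((14 + G)*(-1 + R) + R) = (48 - G)/((-1 + R)*(14 + G) + R) = (48 - G)/(R + (-1 + R)*(14 + G)))
1/(7325 + g(-84, -70)) = 1/(7325 + (48 - 1*(-84))/(-14 - 1*(-84) + 15*(-70) - 84*(-70))) = 1/(7325 + (48 + 84)/(-14 + 84 - 1050 + 5880)) = 1/(7325 + 132/4900) = 1/(7325 + (1/4900)*132) = 1/(7325 + 33/1225) = 1/(8973158/1225) = 1225/8973158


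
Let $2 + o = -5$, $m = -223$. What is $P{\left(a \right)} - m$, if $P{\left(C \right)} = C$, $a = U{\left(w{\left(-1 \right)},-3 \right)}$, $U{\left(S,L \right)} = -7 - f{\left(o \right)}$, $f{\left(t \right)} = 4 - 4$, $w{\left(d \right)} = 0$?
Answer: $216$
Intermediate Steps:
$o = -7$ ($o = -2 - 5 = -7$)
$f{\left(t \right)} = 0$ ($f{\left(t \right)} = 4 - 4 = 0$)
$U{\left(S,L \right)} = -7$ ($U{\left(S,L \right)} = -7 - 0 = -7 + 0 = -7$)
$a = -7$
$P{\left(a \right)} - m = -7 - -223 = -7 + 223 = 216$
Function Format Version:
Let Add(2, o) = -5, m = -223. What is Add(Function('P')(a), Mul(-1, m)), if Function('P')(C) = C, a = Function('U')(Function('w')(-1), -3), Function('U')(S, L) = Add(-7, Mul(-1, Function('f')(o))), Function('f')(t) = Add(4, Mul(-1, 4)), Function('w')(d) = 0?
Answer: 216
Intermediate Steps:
o = -7 (o = Add(-2, -5) = -7)
Function('f')(t) = 0 (Function('f')(t) = Add(4, -4) = 0)
Function('U')(S, L) = -7 (Function('U')(S, L) = Add(-7, Mul(-1, 0)) = Add(-7, 0) = -7)
a = -7
Add(Function('P')(a), Mul(-1, m)) = Add(-7, Mul(-1, -223)) = Add(-7, 223) = 216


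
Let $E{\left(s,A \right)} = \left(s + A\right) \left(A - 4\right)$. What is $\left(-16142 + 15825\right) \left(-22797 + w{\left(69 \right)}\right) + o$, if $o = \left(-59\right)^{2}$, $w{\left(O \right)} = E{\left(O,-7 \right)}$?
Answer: $7446324$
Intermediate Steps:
$E{\left(s,A \right)} = \left(-4 + A\right) \left(A + s\right)$ ($E{\left(s,A \right)} = \left(A + s\right) \left(-4 + A\right) = \left(-4 + A\right) \left(A + s\right)$)
$w{\left(O \right)} = 77 - 11 O$ ($w{\left(O \right)} = \left(-7\right)^{2} - -28 - 4 O - 7 O = 49 + 28 - 4 O - 7 O = 77 - 11 O$)
$o = 3481$
$\left(-16142 + 15825\right) \left(-22797 + w{\left(69 \right)}\right) + o = \left(-16142 + 15825\right) \left(-22797 + \left(77 - 759\right)\right) + 3481 = - 317 \left(-22797 + \left(77 - 759\right)\right) + 3481 = - 317 \left(-22797 - 682\right) + 3481 = \left(-317\right) \left(-23479\right) + 3481 = 7442843 + 3481 = 7446324$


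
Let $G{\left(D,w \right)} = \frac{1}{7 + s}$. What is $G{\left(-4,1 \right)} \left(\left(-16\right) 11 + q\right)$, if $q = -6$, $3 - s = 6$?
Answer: $- \frac{91}{2} \approx -45.5$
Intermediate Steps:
$s = -3$ ($s = 3 - 6 = -3$)
$G{\left(D,w \right)} = \frac{1}{4}$ ($G{\left(D,w \right)} = \frac{1}{7 - 3} = \frac{1}{4}$)
$G{\left(-4,1 \right)} \left(\left(-16\right) 11 + q\right) = \frac{\left(-16\right) 11 - 6}{4} = \frac{-176 - 6}{4} = \frac{1}{4} \left(-182\right) = - \frac{91}{2}$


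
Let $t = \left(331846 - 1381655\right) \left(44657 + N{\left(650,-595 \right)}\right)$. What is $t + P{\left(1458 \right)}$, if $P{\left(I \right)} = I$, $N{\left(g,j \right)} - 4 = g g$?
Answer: $-490429820791$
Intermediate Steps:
$N{\left(g,j \right)} = 4 + g^{2}$ ($N{\left(g,j \right)} = 4 + g g = 4 + g^{2}$)
$t = -490429822249$ ($t = \left(331846 - 1381655\right) \left(44657 + \left(4 + 650^{2}\right)\right) = - 1049809 \left(44657 + \left(4 + 422500\right)\right) = - 1049809 \left(44657 + 422504\right) = \left(-1049809\right) 467161 = -490429822249$)
$t + P{\left(1458 \right)} = -490429822249 + 1458 = -490429820791$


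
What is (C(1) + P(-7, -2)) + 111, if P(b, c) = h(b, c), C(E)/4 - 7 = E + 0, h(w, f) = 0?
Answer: 143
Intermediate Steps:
C(E) = 28 + 4*E (C(E) = 28 + 4*(E + 0) = 28 + 4*E)
P(b, c) = 0
(C(1) + P(-7, -2)) + 111 = ((28 + 4*1) + 0) + 111 = ((28 + 4) + 0) + 111 = (32 + 0) + 111 = 32 + 111 = 143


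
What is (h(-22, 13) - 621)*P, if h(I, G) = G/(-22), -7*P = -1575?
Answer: -3076875/22 ≈ -1.3986e+5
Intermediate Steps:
P = 225 (P = -⅐*(-1575) = 225)
h(I, G) = -G/22 (h(I, G) = G*(-1/22) = -G/22)
(h(-22, 13) - 621)*P = (-1/22*13 - 621)*225 = (-13/22 - 621)*225 = -13675/22*225 = -3076875/22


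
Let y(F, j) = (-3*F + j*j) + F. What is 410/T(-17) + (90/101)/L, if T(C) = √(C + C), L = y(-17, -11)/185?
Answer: 3330/3131 - 205*I*√34/17 ≈ 1.0636 - 70.314*I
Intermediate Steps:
y(F, j) = j² - 2*F (y(F, j) = (-3*F + j²) + F = (j² - 3*F) + F = j² - 2*F)
L = 31/37 (L = ((-11)² - 2*(-17))/185 = (121 + 34)*(1/185) = 155*(1/185) = 31/37 ≈ 0.83784)
T(C) = √2*√C (T(C) = √(2*C) = √2*√C)
410/T(-17) + (90/101)/L = 410/((√2*√(-17))) + (90/101)/(31/37) = 410/((√2*(I*√17))) + (90*(1/101))*(37/31) = 410/((I*√34)) + (90/101)*(37/31) = 410*(-I*√34/34) + 3330/3131 = -205*I*√34/17 + 3330/3131 = 3330/3131 - 205*I*√34/17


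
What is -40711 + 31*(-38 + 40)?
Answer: -40649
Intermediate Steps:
-40711 + 31*(-38 + 40) = -40711 + 31*2 = -40711 + 62 = -40649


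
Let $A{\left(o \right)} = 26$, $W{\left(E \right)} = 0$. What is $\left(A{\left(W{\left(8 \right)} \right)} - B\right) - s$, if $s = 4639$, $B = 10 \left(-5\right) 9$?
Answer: $-4163$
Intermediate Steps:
$B = -450$ ($B = \left(-50\right) 9 = -450$)
$\left(A{\left(W{\left(8 \right)} \right)} - B\right) - s = \left(26 - -450\right) - 4639 = \left(26 + 450\right) - 4639 = 476 - 4639 = -4163$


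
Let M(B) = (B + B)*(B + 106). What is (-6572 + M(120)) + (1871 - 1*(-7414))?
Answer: 56953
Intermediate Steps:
M(B) = 2*B*(106 + B) (M(B) = (2*B)*(106 + B) = 2*B*(106 + B))
(-6572 + M(120)) + (1871 - 1*(-7414)) = (-6572 + 2*120*(106 + 120)) + (1871 - 1*(-7414)) = (-6572 + 2*120*226) + (1871 + 7414) = (-6572 + 54240) + 9285 = 47668 + 9285 = 56953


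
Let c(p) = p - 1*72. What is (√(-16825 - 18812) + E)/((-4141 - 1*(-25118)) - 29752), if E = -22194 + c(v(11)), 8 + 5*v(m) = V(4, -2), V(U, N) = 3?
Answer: 22267/8775 - I*√35637/8775 ≈ 2.5375 - 0.021513*I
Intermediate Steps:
v(m) = -1 (v(m) = -8/5 + (⅕)*3 = -8/5 + ⅗ = -1)
c(p) = -72 + p (c(p) = p - 72 = -72 + p)
E = -22267 (E = -22194 + (-72 - 1) = -22194 - 73 = -22267)
(√(-16825 - 18812) + E)/((-4141 - 1*(-25118)) - 29752) = (√(-16825 - 18812) - 22267)/((-4141 - 1*(-25118)) - 29752) = (√(-35637) - 22267)/((-4141 + 25118) - 29752) = (I*√35637 - 22267)/(20977 - 29752) = (-22267 + I*√35637)/(-8775) = (-22267 + I*√35637)*(-1/8775) = 22267/8775 - I*√35637/8775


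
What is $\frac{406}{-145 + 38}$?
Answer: $- \frac{406}{107} \approx -3.7944$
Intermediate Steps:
$\frac{406}{-145 + 38} = \frac{406}{-107} = 406 \left(- \frac{1}{107}\right) = - \frac{406}{107}$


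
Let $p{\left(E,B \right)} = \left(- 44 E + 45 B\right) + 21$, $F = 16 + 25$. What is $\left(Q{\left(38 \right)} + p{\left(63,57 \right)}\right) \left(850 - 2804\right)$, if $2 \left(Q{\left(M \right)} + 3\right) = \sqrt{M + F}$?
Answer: $369306 - 977 \sqrt{79} \approx 3.6062 \cdot 10^{5}$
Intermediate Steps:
$F = 41$
$p{\left(E,B \right)} = 21 - 44 E + 45 B$
$Q{\left(M \right)} = -3 + \frac{\sqrt{41 + M}}{2}$ ($Q{\left(M \right)} = -3 + \frac{\sqrt{M + 41}}{2} = -3 + \frac{\sqrt{41 + M}}{2}$)
$\left(Q{\left(38 \right)} + p{\left(63,57 \right)}\right) \left(850 - 2804\right) = \left(\left(-3 + \frac{\sqrt{41 + 38}}{2}\right) + \left(21 - 2772 + 45 \cdot 57\right)\right) \left(850 - 2804\right) = \left(\left(-3 + \frac{\sqrt{79}}{2}\right) + \left(21 - 2772 + 2565\right)\right) \left(-1954\right) = \left(\left(-3 + \frac{\sqrt{79}}{2}\right) - 186\right) \left(-1954\right) = \left(-189 + \frac{\sqrt{79}}{2}\right) \left(-1954\right) = 369306 - 977 \sqrt{79}$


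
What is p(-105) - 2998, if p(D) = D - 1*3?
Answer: -3106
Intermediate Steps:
p(D) = -3 + D (p(D) = D - 3 = -3 + D)
p(-105) - 2998 = (-3 - 105) - 2998 = -108 - 2998 = -3106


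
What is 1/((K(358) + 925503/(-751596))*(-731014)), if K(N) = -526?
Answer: 125266/48279210329831 ≈ 2.5946e-9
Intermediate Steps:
1/((K(358) + 925503/(-751596))*(-731014)) = 1/(-526 + 925503/(-751596)*(-731014)) = -1/731014/(-526 + 925503*(-1/751596)) = -1/731014/(-526 - 308501/250532) = -1/731014/(-132088333/250532) = -250532/132088333*(-1/731014) = 125266/48279210329831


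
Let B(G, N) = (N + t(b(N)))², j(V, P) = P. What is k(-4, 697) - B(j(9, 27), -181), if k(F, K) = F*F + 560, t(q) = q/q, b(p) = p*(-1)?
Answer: -31824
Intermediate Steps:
b(p) = -p
t(q) = 1
k(F, K) = 560 + F² (k(F, K) = F² + 560 = 560 + F²)
B(G, N) = (1 + N)² (B(G, N) = (N + 1)² = (1 + N)²)
k(-4, 697) - B(j(9, 27), -181) = (560 + (-4)²) - (1 - 181)² = (560 + 16) - 1*(-180)² = 576 - 1*32400 = 576 - 32400 = -31824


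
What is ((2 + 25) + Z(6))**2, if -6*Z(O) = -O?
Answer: 784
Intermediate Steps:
Z(O) = O/6 (Z(O) = -(-1)*O/6 = O/6)
((2 + 25) + Z(6))**2 = ((2 + 25) + (1/6)*6)**2 = (27 + 1)**2 = 28**2 = 784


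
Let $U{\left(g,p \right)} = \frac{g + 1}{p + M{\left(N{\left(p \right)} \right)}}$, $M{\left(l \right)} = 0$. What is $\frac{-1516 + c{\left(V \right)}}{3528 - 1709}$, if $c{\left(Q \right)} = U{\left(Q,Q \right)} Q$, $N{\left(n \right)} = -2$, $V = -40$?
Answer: $- \frac{1555}{1819} \approx -0.85487$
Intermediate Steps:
$U{\left(g,p \right)} = \frac{1 + g}{p}$ ($U{\left(g,p \right)} = \frac{g + 1}{p + 0} = \frac{1 + g}{p}$)
$c{\left(Q \right)} = 1 + Q$ ($c{\left(Q \right)} = \frac{1 + Q}{Q} Q = 1 + Q$)
$\frac{-1516 + c{\left(V \right)}}{3528 - 1709} = \frac{-1516 + \left(1 - 40\right)}{3528 - 1709} = \frac{-1516 - 39}{1819} = \left(-1555\right) \frac{1}{1819} = - \frac{1555}{1819}$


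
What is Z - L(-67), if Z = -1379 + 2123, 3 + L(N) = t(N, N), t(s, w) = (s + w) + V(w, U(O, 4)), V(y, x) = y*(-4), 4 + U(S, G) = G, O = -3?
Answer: 613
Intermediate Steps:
U(S, G) = -4 + G
V(y, x) = -4*y
t(s, w) = s - 3*w (t(s, w) = (s + w) - 4*w = s - 3*w)
L(N) = -3 - 2*N (L(N) = -3 + (N - 3*N) = -3 - 2*N)
Z = 744
Z - L(-67) = 744 - (-3 - 2*(-67)) = 744 - (-3 + 134) = 744 - 1*131 = 744 - 131 = 613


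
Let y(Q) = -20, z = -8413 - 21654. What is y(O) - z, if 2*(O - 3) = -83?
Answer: 30047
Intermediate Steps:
O = -77/2 (O = 3 + (½)*(-83) = 3 - 83/2 = -77/2 ≈ -38.500)
z = -30067
y(O) - z = -20 - 1*(-30067) = -20 + 30067 = 30047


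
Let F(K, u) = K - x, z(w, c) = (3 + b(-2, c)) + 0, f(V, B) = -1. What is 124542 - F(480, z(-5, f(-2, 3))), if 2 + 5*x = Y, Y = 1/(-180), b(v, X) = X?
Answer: 111655439/900 ≈ 1.2406e+5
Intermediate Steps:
Y = -1/180 ≈ -0.0055556
z(w, c) = 3 + c (z(w, c) = (3 + c) + 0 = 3 + c)
x = -361/900 (x = -2/5 + (1/5)*(-1/180) = -2/5 - 1/900 = -361/900 ≈ -0.40111)
F(K, u) = 361/900 + K (F(K, u) = K - 1*(-361/900) = K + 361/900 = 361/900 + K)
124542 - F(480, z(-5, f(-2, 3))) = 124542 - (361/900 + 480) = 124542 - 1*432361/900 = 124542 - 432361/900 = 111655439/900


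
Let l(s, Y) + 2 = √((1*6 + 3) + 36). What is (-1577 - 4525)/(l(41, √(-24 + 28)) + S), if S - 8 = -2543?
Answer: 7740387/3218162 + 9153*√5/3218162 ≈ 2.4116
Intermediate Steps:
S = -2535 (S = 8 - 2543 = -2535)
l(s, Y) = -2 + 3*√5 (l(s, Y) = -2 + √((1*6 + 3) + 36) = -2 + √((6 + 3) + 36) = -2 + √(9 + 36) = -2 + √45 = -2 + 3*√5)
(-1577 - 4525)/(l(41, √(-24 + 28)) + S) = (-1577 - 4525)/((-2 + 3*√5) - 2535) = -6102/(-2537 + 3*√5)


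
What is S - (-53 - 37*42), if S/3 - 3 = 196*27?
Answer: 17492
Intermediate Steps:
S = 15885 (S = 9 + 3*(196*27) = 9 + 3*5292 = 9 + 15876 = 15885)
S - (-53 - 37*42) = 15885 - (-53 - 37*42) = 15885 - (-53 - 1554) = 15885 - 1*(-1607) = 15885 + 1607 = 17492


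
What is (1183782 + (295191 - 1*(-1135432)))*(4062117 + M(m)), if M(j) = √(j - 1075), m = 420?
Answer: 10620018995385 + 2614405*I*√655 ≈ 1.062e+13 + 6.691e+7*I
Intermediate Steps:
M(j) = √(-1075 + j)
(1183782 + (295191 - 1*(-1135432)))*(4062117 + M(m)) = (1183782 + (295191 - 1*(-1135432)))*(4062117 + √(-1075 + 420)) = (1183782 + (295191 + 1135432))*(4062117 + √(-655)) = (1183782 + 1430623)*(4062117 + I*√655) = 2614405*(4062117 + I*√655) = 10620018995385 + 2614405*I*√655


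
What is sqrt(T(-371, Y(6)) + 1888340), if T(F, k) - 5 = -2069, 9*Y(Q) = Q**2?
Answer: 2*sqrt(471569) ≈ 1373.4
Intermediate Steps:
Y(Q) = Q**2/9
T(F, k) = -2064 (T(F, k) = 5 - 2069 = -2064)
sqrt(T(-371, Y(6)) + 1888340) = sqrt(-2064 + 1888340) = sqrt(1886276) = 2*sqrt(471569)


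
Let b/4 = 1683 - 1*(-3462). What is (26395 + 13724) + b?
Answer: 60699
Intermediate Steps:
b = 20580 (b = 4*(1683 - 1*(-3462)) = 4*(1683 + 3462) = 4*5145 = 20580)
(26395 + 13724) + b = (26395 + 13724) + 20580 = 40119 + 20580 = 60699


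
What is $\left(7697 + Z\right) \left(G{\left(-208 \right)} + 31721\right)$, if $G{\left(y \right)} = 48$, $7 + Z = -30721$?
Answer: $-731671839$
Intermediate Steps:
$Z = -30728$ ($Z = -7 - 30721 = -30728$)
$\left(7697 + Z\right) \left(G{\left(-208 \right)} + 31721\right) = \left(7697 - 30728\right) \left(48 + 31721\right) = \left(-23031\right) 31769 = -731671839$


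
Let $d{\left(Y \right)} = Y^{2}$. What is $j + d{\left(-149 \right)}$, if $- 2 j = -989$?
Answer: $\frac{45391}{2} \approx 22696.0$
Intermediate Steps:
$j = \frac{989}{2}$ ($j = \left(- \frac{1}{2}\right) \left(-989\right) = \frac{989}{2} \approx 494.5$)
$j + d{\left(-149 \right)} = \frac{989}{2} + \left(-149\right)^{2} = \frac{989}{2} + 22201 = \frac{45391}{2}$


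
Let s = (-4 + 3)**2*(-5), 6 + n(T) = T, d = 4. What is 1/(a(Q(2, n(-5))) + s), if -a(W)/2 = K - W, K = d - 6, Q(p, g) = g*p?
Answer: -1/45 ≈ -0.022222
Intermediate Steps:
n(T) = -6 + T
K = -2 (K = 4 - 6 = -2)
a(W) = 4 + 2*W (a(W) = -2*(-2 - W) = 4 + 2*W)
s = -5 (s = (-1)**2*(-5) = 1*(-5) = -5)
1/(a(Q(2, n(-5))) + s) = 1/((4 + 2*((-6 - 5)*2)) - 5) = 1/((4 + 2*(-11*2)) - 5) = 1/((4 + 2*(-22)) - 5) = 1/((4 - 44) - 5) = 1/(-40 - 5) = 1/(-45) = -1/45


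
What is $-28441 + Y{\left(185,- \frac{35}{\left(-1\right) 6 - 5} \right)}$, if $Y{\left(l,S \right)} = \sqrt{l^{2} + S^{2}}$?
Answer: $-28441 + \frac{5 \sqrt{165698}}{11} \approx -28256.0$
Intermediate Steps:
$Y{\left(l,S \right)} = \sqrt{S^{2} + l^{2}}$
$-28441 + Y{\left(185,- \frac{35}{\left(-1\right) 6 - 5} \right)} = -28441 + \sqrt{\left(- \frac{35}{\left(-1\right) 6 - 5}\right)^{2} + 185^{2}} = -28441 + \sqrt{\left(- \frac{35}{-6 - 5}\right)^{2} + 34225} = -28441 + \sqrt{\left(- \frac{35}{-11}\right)^{2} + 34225} = -28441 + \sqrt{\left(\left(-35\right) \left(- \frac{1}{11}\right)\right)^{2} + 34225} = -28441 + \sqrt{\left(\frac{35}{11}\right)^{2} + 34225} = -28441 + \sqrt{\frac{1225}{121} + 34225} = -28441 + \sqrt{\frac{4142450}{121}} = -28441 + \frac{5 \sqrt{165698}}{11}$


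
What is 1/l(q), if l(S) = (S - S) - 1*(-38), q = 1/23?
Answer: 1/38 ≈ 0.026316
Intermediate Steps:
q = 1/23 ≈ 0.043478
l(S) = 38 (l(S) = 0 + 38 = 38)
1/l(q) = 1/38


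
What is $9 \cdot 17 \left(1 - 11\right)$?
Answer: $-1530$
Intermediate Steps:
$9 \cdot 17 \left(1 - 11\right) = 153 \left(1 - 11\right) = 153 \left(-10\right) = -1530$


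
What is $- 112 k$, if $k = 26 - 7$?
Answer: $-2128$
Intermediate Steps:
$k = 19$ ($k = 26 - 7 = 19$)
$- 112 k = \left(-112\right) 19 = -2128$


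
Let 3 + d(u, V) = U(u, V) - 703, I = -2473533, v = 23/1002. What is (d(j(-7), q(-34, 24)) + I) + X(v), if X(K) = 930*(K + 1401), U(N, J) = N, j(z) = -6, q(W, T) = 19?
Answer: -195606040/167 ≈ -1.1713e+6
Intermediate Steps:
v = 23/1002 (v = 23*(1/1002) = 23/1002 ≈ 0.022954)
X(K) = 1302930 + 930*K (X(K) = 930*(1401 + K) = 1302930 + 930*K)
d(u, V) = -706 + u (d(u, V) = -3 + (u - 703) = -3 + (-703 + u) = -706 + u)
(d(j(-7), q(-34, 24)) + I) + X(v) = ((-706 - 6) - 2473533) + (1302930 + 930*(23/1002)) = (-712 - 2473533) + (1302930 + 3565/167) = -2474245 + 217592875/167 = -195606040/167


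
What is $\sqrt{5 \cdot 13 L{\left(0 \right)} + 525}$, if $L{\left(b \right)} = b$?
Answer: $5 \sqrt{21} \approx 22.913$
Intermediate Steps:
$\sqrt{5 \cdot 13 L{\left(0 \right)} + 525} = \sqrt{5 \cdot 13 \cdot 0 + 525} = \sqrt{65 \cdot 0 + 525} = \sqrt{0 + 525} = \sqrt{525} = 5 \sqrt{21}$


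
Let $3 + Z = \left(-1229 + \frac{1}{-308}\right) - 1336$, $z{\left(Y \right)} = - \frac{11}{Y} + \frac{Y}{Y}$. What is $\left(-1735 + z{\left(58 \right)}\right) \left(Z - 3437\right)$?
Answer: $\frac{26576054629}{2552} \approx 1.0414 \cdot 10^{7}$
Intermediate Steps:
$z{\left(Y \right)} = 1 - \frac{11}{Y}$ ($z{\left(Y \right)} = - \frac{11}{Y} + 1 = 1 - \frac{11}{Y}$)
$Z = - \frac{790945}{308}$ ($Z = -3 - \left(2565 + \frac{1}{308}\right) = -3 - \frac{790021}{308} = - \frac{790945}{308} \approx -2568.0$)
$\left(-1735 + z{\left(58 \right)}\right) \left(Z - 3437\right) = \left(-1735 + \frac{-11 + 58}{58}\right) \left(- \frac{790945}{308} - 3437\right) = \left(-1735 + \frac{1}{58} \cdot 47\right) \left(- \frac{1849541}{308}\right) = \left(-1735 + \frac{47}{58}\right) \left(- \frac{1849541}{308}\right) = \left(- \frac{100583}{58}\right) \left(- \frac{1849541}{308}\right) = \frac{26576054629}{2552}$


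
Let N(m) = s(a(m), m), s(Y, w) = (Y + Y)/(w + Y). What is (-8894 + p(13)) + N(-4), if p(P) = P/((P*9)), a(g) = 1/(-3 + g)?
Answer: -2321287/261 ≈ -8893.8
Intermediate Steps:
s(Y, w) = 2*Y/(Y + w) (s(Y, w) = (2*Y)/(Y + w) = 2*Y/(Y + w))
N(m) = 2/((-3 + m)*(m + 1/(-3 + m))) (N(m) = 2/((-3 + m)*(1/(-3 + m) + m)) = 2/((-3 + m)*(m + 1/(-3 + m))))
p(P) = 1/9 (p(P) = P/((9*P)) = P*(1/(9*P)) = 1/9)
(-8894 + p(13)) + N(-4) = (-8894 + 1/9) + 2/(1 - 4*(-3 - 4)) = -80045/9 + 2/(1 - 4*(-7)) = -80045/9 + 2/(1 + 28) = -80045/9 + 2/29 = -2321287/261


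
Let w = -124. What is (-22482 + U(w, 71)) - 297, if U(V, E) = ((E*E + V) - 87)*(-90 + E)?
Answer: -114549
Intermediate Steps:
U(V, E) = (-90 + E)*(-87 + V + E²) (U(V, E) = ((E² + V) - 87)*(-90 + E) = ((V + E²) - 87)*(-90 + E) = (-87 + V + E²)*(-90 + E) = (-90 + E)*(-87 + V + E²))
(-22482 + U(w, 71)) - 297 = (-22482 + (7830 + 71³ - 90*(-124) - 90*71² - 87*71 + 71*(-124))) - 297 = (-22482 + (7830 + 357911 + 11160 - 90*5041 - 6177 - 8804)) - 297 = (-22482 + (7830 + 357911 + 11160 - 453690 - 6177 - 8804)) - 297 = (-22482 - 91770) - 297 = -114252 - 297 = -114549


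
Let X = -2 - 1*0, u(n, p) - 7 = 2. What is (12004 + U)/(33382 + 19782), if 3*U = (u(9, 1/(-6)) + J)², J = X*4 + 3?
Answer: 9007/39873 ≈ 0.22589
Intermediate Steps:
u(n, p) = 9 (u(n, p) = 7 + 2 = 9)
X = -2 (X = -2 + 0 = -2)
J = -5 (J = -2*4 + 3 = -8 + 3 = -5)
U = 16/3 (U = (9 - 5)²/3 = (⅓)*4² = (⅓)*16 = 16/3 ≈ 5.3333)
(12004 + U)/(33382 + 19782) = (12004 + 16/3)/(33382 + 19782) = (36028/3)/53164 = (36028/3)*(1/53164) = 9007/39873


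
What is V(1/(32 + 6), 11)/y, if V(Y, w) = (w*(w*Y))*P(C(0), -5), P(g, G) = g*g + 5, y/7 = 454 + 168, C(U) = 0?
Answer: 605/165452 ≈ 0.0036566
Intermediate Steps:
y = 4354 (y = 7*(454 + 168) = 7*622 = 4354)
P(g, G) = 5 + g² (P(g, G) = g² + 5 = 5 + g²)
V(Y, w) = 5*Y*w² (V(Y, w) = (w*(w*Y))*(5 + 0²) = (w*(Y*w))*(5 + 0) = (Y*w²)*5 = 5*Y*w²)
V(1/(32 + 6), 11)/y = (5*11²/(32 + 6))/4354 = (5*121/38)*(1/4354) = (5*(1/38)*121)*(1/4354) = (605/38)*(1/4354) = 605/165452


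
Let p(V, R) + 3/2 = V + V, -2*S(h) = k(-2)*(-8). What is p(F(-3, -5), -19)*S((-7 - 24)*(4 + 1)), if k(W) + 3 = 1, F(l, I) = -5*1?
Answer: 92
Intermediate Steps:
F(l, I) = -5
k(W) = -2 (k(W) = -3 + 1 = -2)
S(h) = -8 (S(h) = -(-1)*(-8) = -½*16 = -8)
p(V, R) = -3/2 + 2*V (p(V, R) = -3/2 + (V + V) = -3/2 + 2*V)
p(F(-3, -5), -19)*S((-7 - 24)*(4 + 1)) = (-3/2 + 2*(-5))*(-8) = (-3/2 - 10)*(-8) = -23/2*(-8) = 92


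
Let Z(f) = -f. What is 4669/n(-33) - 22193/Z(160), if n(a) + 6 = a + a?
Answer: 106357/1440 ≈ 73.859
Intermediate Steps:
n(a) = -6 + 2*a (n(a) = -6 + (a + a) = -6 + 2*a)
4669/n(-33) - 22193/Z(160) = 4669/(-6 + 2*(-33)) - 22193/((-1*160)) = 4669/(-6 - 66) - 22193/(-160) = 4669/(-72) - 22193*(-1/160) = 4669*(-1/72) + 22193/160 = -4669/72 + 22193/160 = 106357/1440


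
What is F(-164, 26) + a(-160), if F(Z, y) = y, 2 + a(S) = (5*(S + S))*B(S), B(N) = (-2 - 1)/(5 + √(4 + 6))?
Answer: 1624 - 320*√10 ≈ 612.07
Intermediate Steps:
B(N) = -3/(5 + √10)
a(S) = -2 + 10*S*(-1 + √10/5) (a(S) = -2 + (5*(S + S))*(-1 + √10/5) = -2 + (5*(2*S))*(-1 + √10/5) = -2 + (10*S)*(-1 + √10/5) = -2 + 10*S*(-1 + √10/5))
F(-164, 26) + a(-160) = 26 + (-2 - 2*(-160)*(5 - √10)) = 26 + (-2 + (1600 - 320*√10)) = 26 + (1598 - 320*√10) = 1624 - 320*√10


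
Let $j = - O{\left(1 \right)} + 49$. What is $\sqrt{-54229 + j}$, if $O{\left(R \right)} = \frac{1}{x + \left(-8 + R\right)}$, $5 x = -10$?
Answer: $\frac{i \sqrt{487619}}{3} \approx 232.77 i$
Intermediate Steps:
$x = -2$ ($x = \frac{1}{5} \left(-10\right) = -2$)
$O{\left(R \right)} = \frac{1}{-10 + R}$ ($O{\left(R \right)} = \frac{1}{-2 + \left(-8 + R\right)} = \frac{1}{-10 + R}$)
$j = \frac{442}{9}$ ($j = - \frac{1}{-10 + 1} + 49 = - \frac{1}{-9} + 49 = \left(-1\right) \left(- \frac{1}{9}\right) + 49 = \frac{1}{9} + 49 = \frac{442}{9} \approx 49.111$)
$\sqrt{-54229 + j} = \sqrt{-54229 + \frac{442}{9}} = \sqrt{- \frac{487619}{9}} = \frac{i \sqrt{487619}}{3}$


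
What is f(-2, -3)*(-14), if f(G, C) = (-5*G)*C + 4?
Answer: 364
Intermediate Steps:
f(G, C) = 4 - 5*C*G (f(G, C) = -5*C*G + 4 = 4 - 5*C*G)
f(-2, -3)*(-14) = (4 - 5*(-3)*(-2))*(-14) = (4 - 30)*(-14) = -26*(-14) = 364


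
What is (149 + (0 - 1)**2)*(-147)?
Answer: -22050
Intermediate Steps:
(149 + (0 - 1)**2)*(-147) = (149 + (-1)**2)*(-147) = (149 + 1)*(-147) = 150*(-147) = -22050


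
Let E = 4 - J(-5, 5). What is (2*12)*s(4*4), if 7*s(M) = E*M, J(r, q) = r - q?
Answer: 768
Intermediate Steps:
E = 14 (E = 4 - (-5 - 1*5) = 4 - (-5 - 5) = 4 - 1*(-10) = 4 + 10 = 14)
s(M) = 2*M (s(M) = (14*M)/7 = 2*M)
(2*12)*s(4*4) = (2*12)*(2*(4*4)) = 24*(2*16) = 24*32 = 768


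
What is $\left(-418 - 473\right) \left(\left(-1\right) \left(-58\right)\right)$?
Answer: $-51678$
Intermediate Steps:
$\left(-418 - 473\right) \left(\left(-1\right) \left(-58\right)\right) = \left(-891\right) 58 = -51678$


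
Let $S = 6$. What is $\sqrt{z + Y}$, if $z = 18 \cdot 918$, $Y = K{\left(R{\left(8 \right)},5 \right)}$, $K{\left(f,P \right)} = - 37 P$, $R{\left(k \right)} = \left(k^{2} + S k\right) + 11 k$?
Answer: $\sqrt{16339} \approx 127.82$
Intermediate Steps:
$R{\left(k \right)} = k^{2} + 17 k$ ($R{\left(k \right)} = \left(k^{2} + 6 k\right) + 11 k = k^{2} + 17 k$)
$Y = -185$ ($Y = \left(-37\right) 5 = -185$)
$z = 16524$
$\sqrt{z + Y} = \sqrt{16524 - 185} = \sqrt{16339}$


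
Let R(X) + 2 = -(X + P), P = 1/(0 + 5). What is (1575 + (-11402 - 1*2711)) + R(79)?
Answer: -63096/5 ≈ -12619.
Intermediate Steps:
P = 1/5 ≈ 0.20000
R(X) = -11/5 - X (R(X) = -2 - (X + 1/5) = -2 - (1/5 + X) = -2 + (-1/5 - X) = -11/5 - X)
(1575 + (-11402 - 1*2711)) + R(79) = (1575 + (-11402 - 1*2711)) + (-11/5 - 1*79) = (1575 + (-11402 - 2711)) + (-11/5 - 79) = (1575 - 14113) - 406/5 = -12538 - 406/5 = -63096/5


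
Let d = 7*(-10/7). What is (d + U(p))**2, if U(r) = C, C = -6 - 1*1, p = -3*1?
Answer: 289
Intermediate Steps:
p = -3
C = -7 (C = -6 - 1 = -7)
U(r) = -7
d = -10 (d = 7*(-10*1/7) = 7*(-10/7) = -10)
(d + U(p))**2 = (-10 - 7)**2 = (-17)**2 = 289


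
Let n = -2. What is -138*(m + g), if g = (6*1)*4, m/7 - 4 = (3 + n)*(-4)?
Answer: -3312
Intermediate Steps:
m = 0 (m = 28 + 7*((3 - 2)*(-4)) = 28 + 7*(1*(-4)) = 28 + 7*(-4) = 28 - 28 = 0)
g = 24 (g = 6*4 = 24)
-138*(m + g) = -138*(0 + 24) = -138*24 = -3312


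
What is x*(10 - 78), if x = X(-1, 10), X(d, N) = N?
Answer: -680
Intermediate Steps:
x = 10
x*(10 - 78) = 10*(10 - 78) = 10*(-68) = -680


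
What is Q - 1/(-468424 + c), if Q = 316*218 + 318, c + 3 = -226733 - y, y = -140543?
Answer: 38382824103/554617 ≈ 69206.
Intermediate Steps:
c = -86193 (c = -3 + (-226733 - 1*(-140543)) = -3 + (-226733 + 140543) = -3 - 86190 = -86193)
Q = 69206 (Q = 68888 + 318 = 69206)
Q - 1/(-468424 + c) = 69206 - 1/(-468424 - 86193) = 69206 - 1/(-554617) = 69206 - 1*(-1/554617) = 69206 + 1/554617 = 38382824103/554617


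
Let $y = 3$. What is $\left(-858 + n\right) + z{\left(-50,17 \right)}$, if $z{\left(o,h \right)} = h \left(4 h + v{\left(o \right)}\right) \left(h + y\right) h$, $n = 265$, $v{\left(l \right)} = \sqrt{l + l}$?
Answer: $392447 + 57800 i \approx 3.9245 \cdot 10^{5} + 57800.0 i$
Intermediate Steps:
$v{\left(l \right)} = \sqrt{2} \sqrt{l}$ ($v{\left(l \right)} = \sqrt{2 l} = \sqrt{2} \sqrt{l}$)
$z{\left(o,h \right)} = h^{2} \left(3 + h\right) \left(4 h + \sqrt{2} \sqrt{o}\right)$ ($z{\left(o,h \right)} = h \left(4 h + \sqrt{2} \sqrt{o}\right) \left(h + 3\right) h = h \left(4 h + \sqrt{2} \sqrt{o}\right) \left(3 + h\right) h = h \left(3 + h\right) \left(4 h + \sqrt{2} \sqrt{o}\right) h = h^{2} \left(3 + h\right) \left(4 h + \sqrt{2} \sqrt{o}\right)$)
$\left(-858 + n\right) + z{\left(-50,17 \right)} = \left(-858 + 265\right) + 17^{2} \left(4 \cdot 17^{2} + 12 \cdot 17 + 3 \sqrt{2} \sqrt{-50} + 17 \sqrt{2} \sqrt{-50}\right) = -593 + 289 \left(4 \cdot 289 + 204 + 3 \sqrt{2} \cdot 5 i \sqrt{2} + 17 \sqrt{2} \cdot 5 i \sqrt{2}\right) = -593 + 289 \left(1156 + 204 + 30 i + 170 i\right) = -593 + 289 \left(1360 + 200 i\right) = -593 + \left(393040 + 57800 i\right) = 392447 + 57800 i$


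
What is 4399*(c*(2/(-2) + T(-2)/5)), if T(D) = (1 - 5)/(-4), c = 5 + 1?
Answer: -105576/5 ≈ -21115.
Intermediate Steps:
c = 6
T(D) = 1 (T(D) = -4*(-1/4) = 1)
4399*(c*(2/(-2) + T(-2)/5)) = 4399*(6*(2/(-2) + 1/5)) = 4399*(6*(2*(-1/2) + 1*(1/5))) = 4399*(6*(-1 + 1/5)) = 4399*(6*(-4/5)) = 4399*(-24/5) = -105576/5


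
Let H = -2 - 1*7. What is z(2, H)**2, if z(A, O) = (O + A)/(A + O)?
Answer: 1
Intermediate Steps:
H = -9 (H = -2 - 7 = -9)
z(A, O) = 1 (z(A, O) = (A + O)/(A + O) = 1)
z(2, H)**2 = 1**2 = 1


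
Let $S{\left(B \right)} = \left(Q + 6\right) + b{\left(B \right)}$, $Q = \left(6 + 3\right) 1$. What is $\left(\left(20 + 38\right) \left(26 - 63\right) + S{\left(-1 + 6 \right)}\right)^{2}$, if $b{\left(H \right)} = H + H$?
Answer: $4498641$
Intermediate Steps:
$b{\left(H \right)} = 2 H$
$Q = 9$ ($Q = 9 \cdot 1 = 9$)
$S{\left(B \right)} = 15 + 2 B$ ($S{\left(B \right)} = \left(9 + 6\right) + 2 B = 15 + 2 B$)
$\left(\left(20 + 38\right) \left(26 - 63\right) + S{\left(-1 + 6 \right)}\right)^{2} = \left(\left(20 + 38\right) \left(26 - 63\right) + \left(15 + 2 \left(-1 + 6\right)\right)\right)^{2} = \left(58 \left(-37\right) + \left(15 + 2 \cdot 5\right)\right)^{2} = \left(-2146 + \left(15 + 10\right)\right)^{2} = \left(-2146 + 25\right)^{2} = \left(-2121\right)^{2} = 4498641$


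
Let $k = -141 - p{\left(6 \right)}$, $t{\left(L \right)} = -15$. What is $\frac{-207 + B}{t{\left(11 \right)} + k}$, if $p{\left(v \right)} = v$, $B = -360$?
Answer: $\frac{7}{2} \approx 3.5$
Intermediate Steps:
$k = -147$ ($k = -141 - 6 = -147$)
$\frac{-207 + B}{t{\left(11 \right)} + k} = \frac{-207 - 360}{-15 - 147} = - \frac{567}{-162} = \left(-567\right) \left(- \frac{1}{162}\right) = \frac{7}{2}$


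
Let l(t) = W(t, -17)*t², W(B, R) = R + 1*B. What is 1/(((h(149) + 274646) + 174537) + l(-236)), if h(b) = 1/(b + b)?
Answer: -298/4065287689 ≈ -7.3304e-8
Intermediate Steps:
W(B, R) = B + R (W(B, R) = R + B = B + R)
h(b) = 1/(2*b)
l(t) = t²*(-17 + t) (l(t) = (t - 17)*t² = (-17 + t)*t² = t²*(-17 + t))
1/(((h(149) + 274646) + 174537) + l(-236)) = 1/((((½)/149 + 274646) + 174537) + (-236)²*(-17 - 236)) = 1/((((½)*(1/149) + 274646) + 174537) + 55696*(-253)) = 1/(((1/298 + 274646) + 174537) - 14091088) = 1/((81844509/298 + 174537) - 14091088) = 1/(133856535/298 - 14091088) = 1/(-4065287689/298) = -298/4065287689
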